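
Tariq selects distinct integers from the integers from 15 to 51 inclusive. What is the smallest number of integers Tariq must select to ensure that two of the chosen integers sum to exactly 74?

Two chosen integers sum to 74 exactly when both halves of some pair {x, 74−x} with 23 ≤ x ≤ 74−x ≤ 51 are chosen — 14 such pairs.
The remaining 9 elements (those with no distinct partner in range) can never complete a 74-sum, so the worst case takes all of them and one from each pair: 9 + 14 = 23.
By the pigeonhole principle, the 24th integer has to be the second member of some pair, so 23 + 1 = 24.

24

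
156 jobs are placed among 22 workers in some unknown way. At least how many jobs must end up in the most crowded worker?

Pigeonhole: the 22 workers are the holes and the 156 jobs are the pigeons.
If every worker held at most 7 jobs, the total would be at most 22 × 7 = 154, which is less than 156.
So some worker holds at least ⌈156/22⌉ = 8 jobs.

8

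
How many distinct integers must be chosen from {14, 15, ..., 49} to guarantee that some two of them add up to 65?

Group the elements by complementary pair {x, 65−x}: {16,49}, {17,48}, {18,47}, …, giving 17 two-element pairs and 2 integers whose partner 65−x falls outside [14,49].
Treating each of those 19 groups as a pigeonhole, one can pick one integer per group — 19 integers — with no two summing to 65.
The 20th integer lands in an occupied pair, forcing a sum of 65.

20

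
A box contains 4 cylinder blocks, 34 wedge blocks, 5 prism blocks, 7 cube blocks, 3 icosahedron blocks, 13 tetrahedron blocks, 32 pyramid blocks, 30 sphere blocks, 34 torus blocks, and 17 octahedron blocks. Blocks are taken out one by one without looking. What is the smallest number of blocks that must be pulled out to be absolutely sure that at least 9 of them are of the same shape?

Pigeonhole: put each drawn block into a box by shape. The largest draw with every box below 9 takes min(count, 8) from each shape; shapes with fewer than 8 contribute all they have.
Σ min(cᵢ, 8) = 4 + 8 + 5 + 7 + 3 + 8 + 8 + 8 + 8 + 8 = 67.
Draw number 67 + 1 = 68 must push one box to 9.

68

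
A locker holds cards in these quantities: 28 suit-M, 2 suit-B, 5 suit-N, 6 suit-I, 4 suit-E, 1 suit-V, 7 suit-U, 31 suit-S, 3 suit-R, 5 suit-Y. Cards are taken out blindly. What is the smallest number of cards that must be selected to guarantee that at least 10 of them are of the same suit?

The 10 suits are the holes; the cards drawn are the pigeons.
To avoid 10 of any one suit, the worst case takes at most 9 of each suit, or every card of a suit that has fewer than 9.
That gives 9 + 2 + 5 + 6 + 4 + 1 + 7 + 9 + 3 + 5 = 51 cards with no suit reaching 10.
The next card forces some suit to 10, so 51 + 1 = 52.

52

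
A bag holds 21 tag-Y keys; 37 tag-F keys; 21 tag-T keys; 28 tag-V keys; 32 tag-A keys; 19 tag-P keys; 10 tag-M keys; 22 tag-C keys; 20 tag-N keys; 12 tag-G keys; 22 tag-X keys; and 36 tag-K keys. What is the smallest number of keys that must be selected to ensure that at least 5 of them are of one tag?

49

An adversary could hand out at most 4 keys per tag: 4 + 4 + 4 + 4 + 4 + 4 + 4 + 4 + 4 + 4 + 4 + 4 = 48 keys and still no tag has 5.
One more key lands in a tag already at 4, so 49 draws are enough and 48 are not.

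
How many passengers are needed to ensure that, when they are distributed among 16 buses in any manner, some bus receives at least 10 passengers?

145

With 144 passengers one could put exactly 9 in each of the 16 buses, and no bus would reach 10.
One more passenger must land in a bus that already has 9, giving it 10.
So 16 × 9 + 1 = 145 passengers are required.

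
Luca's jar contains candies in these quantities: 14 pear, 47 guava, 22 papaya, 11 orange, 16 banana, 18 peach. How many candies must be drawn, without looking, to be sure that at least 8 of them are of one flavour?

43

By the pigeonhole principle, put each drawn candy into a box by flavour. The largest draw with every box below 8 takes min(count, 7) from each flavour.
Σ min(cᵢ, 7) = 7 + 7 + 7 + 7 + 7 + 7 = 42.
Draw number 42 + 1 = 43 must push one box to 8.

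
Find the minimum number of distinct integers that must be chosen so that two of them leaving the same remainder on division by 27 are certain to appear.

Pigeonhole: the 27 residue classes mod 27 are the pigeonholes.
With 27 integers one could put 1 in each residue class and have no class reach 2.
The 28th integer pushes some class to 2, so 27·1 + 1 = 28.

28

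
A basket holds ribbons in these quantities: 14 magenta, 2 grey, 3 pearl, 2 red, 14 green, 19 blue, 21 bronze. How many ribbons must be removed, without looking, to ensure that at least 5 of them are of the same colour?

An adversary could hand out at most 4 ribbons per colour (grey, pearl, red run out sooner): 4 + 2 + 3 + 2 + 4 + 4 + 4 = 23 ribbons and still no colour has 5.
One more ribbon lands in a colour already at 4, so 24 draws are enough and 23 are not.

24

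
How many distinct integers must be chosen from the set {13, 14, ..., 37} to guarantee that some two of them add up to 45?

16

Two chosen integers sum to 45 exactly when both halves of some pair {x, 45−x} with 13 ≤ x ≤ 45−x ≤ 32 are chosen — 10 such pairs.
The remaining 5 elements (those with no distinct partner in range) can never complete a 45-sum, so the worst case takes all of them and one from each pair: 5 + 10 = 15.
The 16th integer has to be the second member of some pair, so 15 + 1 = 16.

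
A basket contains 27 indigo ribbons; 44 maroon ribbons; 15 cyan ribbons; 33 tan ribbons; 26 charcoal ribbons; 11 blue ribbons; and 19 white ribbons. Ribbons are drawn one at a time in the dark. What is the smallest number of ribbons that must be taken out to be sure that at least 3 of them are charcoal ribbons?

152

In the worst case for collecting charcoal ribbons, every non-charcoal ribbon comes out first.
There are 27 + 44 + 15 + 33 + 11 + 19 = 149 non-charcoal ribbons altogether.
After those, each further ribbon must be charcoal, so 149 + 3 = 152 draws guarantee 3 charcoal ribbons.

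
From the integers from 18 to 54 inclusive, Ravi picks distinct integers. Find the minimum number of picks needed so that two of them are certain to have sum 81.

A set avoiding the sum 81 can contain at most one of each pair {x, 81−x}, plus the 9 elements whose complement lies outside the range.
The integers 18, …, 40 (23 of them) are such a set: any two sum to at least 18+19 = 37 and at most 39+40 = 79 < 81.
Pigeonhole: any 24th integer completes one of the 14 pairs, so 24 choices force a sum of 81.

24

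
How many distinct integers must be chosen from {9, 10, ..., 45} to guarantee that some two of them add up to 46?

24

Group the elements by complementary pair {x, 46−x}: {9,37}, {10,36}, {11,35}, …, giving 14 two-element pairs, the single value 23 (it cannot pair with itself since the integers are distinct), and 8 integers whose partner 46−x falls outside [9,45].
By pigeonhole, treating each of those 23 groups as a pigeonhole, one can pick one integer per group — 23 integers — with no two summing to 46.
The 24th integer lands in an occupied pair, forcing a sum of 46.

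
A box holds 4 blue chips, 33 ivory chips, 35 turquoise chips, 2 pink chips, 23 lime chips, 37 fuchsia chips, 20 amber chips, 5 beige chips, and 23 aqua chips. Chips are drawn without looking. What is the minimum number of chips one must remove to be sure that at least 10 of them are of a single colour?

An adversary could hand out at most 9 chips per colour (blue, pink, beige run out sooner): 4 + 9 + 9 + 2 + 9 + 9 + 9 + 5 + 9 = 65 chips and still no colour has 10.
One more chip lands in a colour already at 9, so 66 draws are enough and 65 are not.

66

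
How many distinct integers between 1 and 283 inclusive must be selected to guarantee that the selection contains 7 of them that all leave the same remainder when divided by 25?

The 25 residue classes mod 25 are the pigeonholes.
With 150 integers one could put 6 in each residue class and have no class reach 7.
The 151st integer pushes some class to 7, so 25·6 + 1 = 151.

151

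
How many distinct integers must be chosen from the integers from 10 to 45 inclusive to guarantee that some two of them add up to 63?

Two chosen integers sum to 63 exactly when both halves of some pair {x, 63−x} with 18 ≤ x ≤ 63−x ≤ 45 are chosen — 14 such pairs.
The remaining 8 elements (those with no distinct partner in range) can never complete a 63-sum, so the worst case takes all of them and one from each pair: 8 + 14 = 22.
By pigeonhole, the 23rd integer has to be the second member of some pair, so 22 + 1 = 23.

23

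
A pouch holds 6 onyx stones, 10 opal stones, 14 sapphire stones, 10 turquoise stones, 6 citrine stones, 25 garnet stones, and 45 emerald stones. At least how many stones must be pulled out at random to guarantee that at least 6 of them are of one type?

An adversary could hand out at most 5 stones per type: 5 + 5 + 5 + 5 + 5 + 5 + 5 = 35 stones and still no type has 6.
One more stone lands in a type already at 5, so 36 draws are enough and 35 are not.

36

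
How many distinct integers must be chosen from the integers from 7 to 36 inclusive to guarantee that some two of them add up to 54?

A set avoiding the sum 54 can contain at most one of each pair {x, 54−x}, plus the 12 elements whose complement lies outside the range or equal to its own complement.
The integers 7, …, 27 (21 of them) are such a set: any two sum to at least 7+8 = 15 and at most 26+27 = 53 < 54.
Any 22nd integer completes one of the 9 pairs, so 22 choices force a sum of 54.

22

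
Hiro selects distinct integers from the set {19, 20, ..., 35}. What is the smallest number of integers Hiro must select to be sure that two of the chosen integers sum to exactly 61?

13

Two chosen integers sum to 61 exactly when both halves of some pair {x, 61−x} with 26 ≤ x ≤ 61−x ≤ 35 are chosen — 5 such pairs.
The remaining 7 elements (those with no distinct partner in range) can never complete a 61-sum, so the worst case takes all of them and one from each pair: 7 + 5 = 12.
By the pigeonhole principle, the 13th integer has to be the second member of some pair, so 12 + 1 = 13.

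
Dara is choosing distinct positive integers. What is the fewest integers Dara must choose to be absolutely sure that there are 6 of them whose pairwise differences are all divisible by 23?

Integers whose pairwise differences are multiples of 23 are exactly those sharing a remainder mod 23. The 23 residue classes mod 23 are the pigeonholes.
With 115 integers one could put 5 in each residue class and have no class reach 6.
The 116th integer pushes some class to 6, so 23·5 + 1 = 116.

116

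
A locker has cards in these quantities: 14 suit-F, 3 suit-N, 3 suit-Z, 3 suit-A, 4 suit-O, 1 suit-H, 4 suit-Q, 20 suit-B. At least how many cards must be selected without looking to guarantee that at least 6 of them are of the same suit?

An adversary could hand out at most 5 cards per suit (6 suits run out sooner): 5 + 3 + 3 + 3 + 4 + 1 + 4 + 5 = 28 cards and still no suit has 6.
One more card lands in a suit already at 5, so 29 draws are enough and 28 are not.

29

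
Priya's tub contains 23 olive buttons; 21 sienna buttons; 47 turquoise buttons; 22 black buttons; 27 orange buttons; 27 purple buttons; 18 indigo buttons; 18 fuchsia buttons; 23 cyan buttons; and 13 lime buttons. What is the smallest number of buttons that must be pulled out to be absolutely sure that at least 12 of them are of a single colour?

111

Put each drawn button into a box by colour. The largest draw with every box below 12 takes min(count, 11) from each colour.
Σ min(cᵢ, 11) = 11 + 11 + 11 + 11 + 11 + 11 + 11 + 11 + 11 + 11 = 110.
Draw number 110 + 1 = 111 must push one box to 12.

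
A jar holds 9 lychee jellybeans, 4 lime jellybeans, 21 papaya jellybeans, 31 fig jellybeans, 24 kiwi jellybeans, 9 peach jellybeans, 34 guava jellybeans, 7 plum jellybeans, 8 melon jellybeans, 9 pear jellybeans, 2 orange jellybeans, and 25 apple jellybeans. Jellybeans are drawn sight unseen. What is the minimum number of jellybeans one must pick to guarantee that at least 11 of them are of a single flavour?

99

Put each drawn jellybean into a box by flavour. The largest draw with every box below 11 takes min(count, 10) from each flavour; flavours with fewer than 10 contribute all they have.
Σ min(cᵢ, 10) = 9 + 4 + 10 + 10 + 10 + 9 + 10 + 7 + 8 + 9 + 2 + 10 = 98.
Draw number 98 + 1 = 99 must push one box to 11.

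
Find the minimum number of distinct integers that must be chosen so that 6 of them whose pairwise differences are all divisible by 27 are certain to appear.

Integers whose pairwise differences are multiples of 27 are exactly those sharing a remainder mod 27. The 27 residue classes mod 27 are the pigeonholes.
With 135 integers one could put 5 in each residue class and have no class reach 6.
The 136th integer pushes some class to 6, so 27·5 + 1 = 136.

136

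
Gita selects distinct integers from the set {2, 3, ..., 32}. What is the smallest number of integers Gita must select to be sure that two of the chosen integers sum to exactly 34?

17

Group the elements by complementary pair {x, 34−x}: {2,32}, {3,31}, {4,30}, …, giving 15 two-element pairs and the single value 17 (it cannot pair with itself since the integers are distinct).
By pigeonhole, treating each of those 16 groups as a pigeonhole, one can pick one integer per group — 16 integers — with no two summing to 34.
The 17th integer lands in an occupied pair, forcing a sum of 34.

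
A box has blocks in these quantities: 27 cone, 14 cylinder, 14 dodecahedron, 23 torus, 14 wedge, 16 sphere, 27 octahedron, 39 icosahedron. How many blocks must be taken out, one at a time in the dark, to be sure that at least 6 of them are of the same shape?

41

By the pigeonhole principle, the 8 shapes are the holes; the blocks drawn are the pigeons.
To avoid 6 of any one shape, the worst case takes at most 5 of each shape.
That gives 5 + 5 + 5 + 5 + 5 + 5 + 5 + 5 = 40 blocks with no shape reaching 6.
The next block forces some shape to 6, so 40 + 1 = 41.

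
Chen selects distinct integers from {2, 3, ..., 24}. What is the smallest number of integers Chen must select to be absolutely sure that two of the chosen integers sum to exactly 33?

Group the elements by complementary pair {x, 33−x}: {9,24}, {10,23}, {11,22}, …, giving 8 two-element pairs and 7 integers whose partner 33−x falls outside [2,24].
Pigeonhole: treating each of those 15 groups as a pigeonhole, one can pick one integer per group — 15 integers — with no two summing to 33.
The 16th integer lands in an occupied pair, forcing a sum of 33.

16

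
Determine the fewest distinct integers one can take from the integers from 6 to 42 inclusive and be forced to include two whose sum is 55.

Two chosen integers sum to 55 exactly when both halves of some pair {x, 55−x} with 13 ≤ x ≤ 55−x ≤ 42 are chosen — 15 such pairs.
The remaining 7 elements (those with no distinct partner in range) can never complete a 55-sum, so the worst case takes all of them and one from each pair: 7 + 15 = 22.
By the pigeonhole principle, the 23rd integer has to be the second member of some pair, so 22 + 1 = 23.

23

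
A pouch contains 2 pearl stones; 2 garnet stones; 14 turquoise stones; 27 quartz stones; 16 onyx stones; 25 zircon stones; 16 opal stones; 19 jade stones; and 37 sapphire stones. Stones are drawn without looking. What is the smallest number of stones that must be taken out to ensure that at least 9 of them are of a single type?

An adversary could hand out at most 8 stones per type (pearl, garnet run out sooner): 2 + 2 + 8 + 8 + 8 + 8 + 8 + 8 + 8 = 60 stones and still no type has 9.
One more stone lands in a type already at 8, so 61 draws are enough and 60 are not.

61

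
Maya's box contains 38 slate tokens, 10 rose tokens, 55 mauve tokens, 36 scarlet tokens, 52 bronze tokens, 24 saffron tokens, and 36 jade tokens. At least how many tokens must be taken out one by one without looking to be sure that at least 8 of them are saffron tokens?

235

In the worst case for collecting saffron tokens, every non-saffron token comes out first.
There are 38 + 10 + 55 + 36 + 52 + 36 = 227 non-saffron tokens altogether.
After those, each further token must be saffron, so 227 + 8 = 235 draws guarantee 8 saffron tokens.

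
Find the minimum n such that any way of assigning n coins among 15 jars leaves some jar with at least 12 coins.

With 165 coins one could put exactly 11 in each of the 15 jars, and no jar would reach 12.
By pigeonhole, one more coin must land in a jar that already has 11, giving it 12.
So 15 × 11 + 1 = 166 coins are required.

166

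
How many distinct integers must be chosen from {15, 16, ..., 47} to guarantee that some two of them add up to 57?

A set avoiding the sum 57 can contain at most one of each pair {x, 57−x}, plus the 5 elements whose complement lies outside the range.
The integers 29, …, 47 (19 of them) are such a set: any two sum to at least 29+30 = 59 > 57.
Pigeonhole: any 20th integer completes one of the 14 pairs, so 20 choices force a sum of 57.

20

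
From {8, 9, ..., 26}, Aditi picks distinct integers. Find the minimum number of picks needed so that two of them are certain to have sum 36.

Two chosen integers sum to 36 exactly when both halves of some pair {x, 36−x} with 10 ≤ x ≤ 36−x ≤ 26 are chosen — 8 such pairs.
The remaining 3 elements (those with no distinct partner in range) can never complete a 36-sum, so the worst case takes all of them and one from each pair: 3 + 8 = 11.
By pigeonhole, the 12th integer has to be the second member of some pair, so 11 + 1 = 12.

12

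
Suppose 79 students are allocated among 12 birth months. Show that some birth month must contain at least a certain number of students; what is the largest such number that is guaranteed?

Pigeonhole: the 12 birth months are the holes and the 79 students are the pigeons.
If every birth month held at most 6 students, the total would be at most 12 × 6 = 72, which is less than 79.
So some birth month holds at least ⌈79/12⌉ = 7 students.

7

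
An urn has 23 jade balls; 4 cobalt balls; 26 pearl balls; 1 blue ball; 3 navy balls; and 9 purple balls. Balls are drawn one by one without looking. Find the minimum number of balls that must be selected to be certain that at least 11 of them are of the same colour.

By the pigeonhole principle, the 6 colours are the holes; the balls drawn are the pigeons.
To avoid 11 of any one colour, the worst case takes at most 10 of each colour, or every ball of a colour that has fewer than 10.
That gives 10 + 4 + 10 + 1 + 3 + 9 = 37 balls with no colour reaching 11.
The next ball forces some colour to 11, so 37 + 1 = 38.

38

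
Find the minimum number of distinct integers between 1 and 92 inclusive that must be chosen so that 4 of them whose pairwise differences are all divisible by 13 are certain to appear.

40

Integers whose pairwise differences are multiples of 13 are exactly those sharing a remainder mod 13. The 13 residue classes mod 13 are the pigeonholes.
With 39 integers one could put 3 in each residue class and have no class reach 4.
The 40th integer pushes some class to 4, so 13·3 + 1 = 40.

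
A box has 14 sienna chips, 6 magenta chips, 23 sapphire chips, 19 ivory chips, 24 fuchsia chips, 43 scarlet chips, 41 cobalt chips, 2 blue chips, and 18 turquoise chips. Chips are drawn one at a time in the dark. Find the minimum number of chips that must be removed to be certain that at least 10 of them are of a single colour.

72

An adversary could hand out at most 9 chips per colour (magenta, blue run out sooner): 9 + 6 + 9 + 9 + 9 + 9 + 9 + 2 + 9 = 71 chips and still no colour has 10.
One more chip lands in a colour already at 9, so 72 draws are enough and 71 are not.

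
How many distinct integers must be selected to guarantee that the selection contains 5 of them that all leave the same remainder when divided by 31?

The 31 residue classes mod 31 are the pigeonholes.
With 124 integers one could put 4 in each residue class and have no class reach 5.
The 125th integer pushes some class to 5, so 31·4 + 1 = 125.

125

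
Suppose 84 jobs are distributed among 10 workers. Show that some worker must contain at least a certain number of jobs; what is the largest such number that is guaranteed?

The 10 workers are the holes and the 84 jobs are the pigeons.
If every worker held at most 8 jobs, the total would be at most 10 × 8 = 80, which is less than 84.
So some worker holds at least ⌈84/10⌉ = 9 jobs.

9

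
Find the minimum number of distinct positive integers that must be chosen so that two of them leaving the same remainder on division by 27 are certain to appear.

28

The 27 residue classes mod 27 are the pigeonholes.
With 27 integers one could put 1 in each residue class and have no class reach 2.
The 28th integer pushes some class to 2, so 27·1 + 1 = 28.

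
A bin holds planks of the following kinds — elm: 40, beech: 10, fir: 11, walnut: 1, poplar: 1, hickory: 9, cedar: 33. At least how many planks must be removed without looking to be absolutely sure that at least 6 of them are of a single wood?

28

By the pigeonhole principle, put each drawn plank into a box by wood. The largest draw with every box below 6 takes min(count, 5) from each wood; woods with fewer than 5 contribute all they have.
Σ min(cᵢ, 5) = 5 + 5 + 5 + 1 + 1 + 5 + 5 = 27.
Draw number 27 + 1 = 28 must push one box to 6.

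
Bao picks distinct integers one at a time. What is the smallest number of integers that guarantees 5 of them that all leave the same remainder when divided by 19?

77

Pigeonhole: the 19 residue classes mod 19 are the pigeonholes.
With 76 integers one could put 4 in each residue class and have no class reach 5.
The 77th integer pushes some class to 5, so 19·4 + 1 = 77.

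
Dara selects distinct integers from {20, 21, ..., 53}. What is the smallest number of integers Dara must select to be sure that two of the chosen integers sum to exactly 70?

Group the elements by complementary pair {x, 70−x}: {20,50}, {21,49}, {22,48}, …, giving 15 two-element pairs, the single value 35 (it cannot pair with itself since the integers are distinct), and 3 integers whose partner 70−x falls outside [20,53].
By pigeonhole, treating each of those 19 groups as a pigeonhole, one can pick one integer per group — 19 integers — with no two summing to 70.
The 20th integer lands in an occupied pair, forcing a sum of 70.

20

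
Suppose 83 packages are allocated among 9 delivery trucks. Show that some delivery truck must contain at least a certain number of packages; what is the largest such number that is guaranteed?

Pigeonhole: the 9 delivery trucks are the holes and the 83 packages are the pigeons.
If every delivery truck held at most 9 packages, the total would be at most 9 × 9 = 81, which is less than 83.
So some delivery truck holds at least ⌈83/9⌉ = 10 packages.

10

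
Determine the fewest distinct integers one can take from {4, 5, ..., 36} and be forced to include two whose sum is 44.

20

Two chosen integers sum to 44 exactly when both halves of some pair {x, 44−x} with 8 ≤ x ≤ 44−x ≤ 36 are chosen — 14 such pairs.
The remaining 5 elements (those with no distinct partner in range) can never complete a 44-sum, so the worst case takes all of them and one from each pair: 5 + 14 = 19.
The 20th integer has to be the second member of some pair, so 19 + 1 = 20.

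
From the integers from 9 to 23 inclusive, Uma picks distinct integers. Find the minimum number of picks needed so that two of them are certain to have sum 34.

A set avoiding the sum 34 can contain at most one of each pair {x, 34−x}, plus the 3 elements whose complement lies outside the range or equal to its own complement.
The integers 9, …, 17 (9 of them) are such a set: any two sum to at least 9+10 = 19 and at most 16+17 = 33 < 34.
Any 10th integer completes one of the 6 pairs, so 10 choices force a sum of 34.

10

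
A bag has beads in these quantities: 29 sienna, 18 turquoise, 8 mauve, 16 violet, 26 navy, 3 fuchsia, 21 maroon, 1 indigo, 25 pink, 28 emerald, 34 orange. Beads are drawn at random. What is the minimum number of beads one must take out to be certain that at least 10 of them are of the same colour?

85

Put each drawn bead into a box by colour. The largest draw with every box below 10 takes min(count, 9) from each colour; colours with fewer than 9 contribute all they have.
Σ min(cᵢ, 9) = 9 + 9 + 8 + 9 + 9 + 3 + 9 + 1 + 9 + 9 + 9 = 84.
Draw number 84 + 1 = 85 must push one box to 10.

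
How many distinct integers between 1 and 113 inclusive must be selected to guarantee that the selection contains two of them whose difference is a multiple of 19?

20

Integers whose pairwise differences are multiples of 19 are exactly those sharing a remainder mod 19. The 19 residue classes mod 19 are the pigeonholes.
With 19 integers one could put 1 in each residue class and have no class reach 2.
The 20th integer pushes some class to 2, so 19·1 + 1 = 20.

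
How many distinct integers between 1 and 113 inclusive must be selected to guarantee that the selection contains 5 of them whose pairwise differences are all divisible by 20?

Integers whose pairwise differences are multiples of 20 are exactly those sharing a remainder mod 20. By the pigeonhole principle, the 20 residue classes mod 20 are the pigeonholes.
With 80 integers one could put 4 in each residue class and have no class reach 5.
The 81st integer pushes some class to 5, so 20·4 + 1 = 81.

81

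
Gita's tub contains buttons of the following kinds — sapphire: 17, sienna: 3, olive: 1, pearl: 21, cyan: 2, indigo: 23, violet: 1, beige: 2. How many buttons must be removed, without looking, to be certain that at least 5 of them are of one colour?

22

An adversary could hand out at most 4 buttons per colour (5 colours run out sooner): 4 + 3 + 1 + 4 + 2 + 4 + 1 + 2 = 21 buttons and still no colour has 5.
One more button lands in a colour already at 4, so 22 draws are enough and 21 are not.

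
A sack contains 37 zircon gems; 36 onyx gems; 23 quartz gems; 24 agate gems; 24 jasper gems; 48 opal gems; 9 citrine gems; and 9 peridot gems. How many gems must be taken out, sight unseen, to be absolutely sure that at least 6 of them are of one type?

41

The 8 types are the holes; the gems drawn are the pigeons.
To avoid 6 of any one type, the worst case takes at most 5 of each type.
That gives 5 + 5 + 5 + 5 + 5 + 5 + 5 + 5 = 40 gems with no type reaching 6.
The next gem forces some type to 6, so 40 + 1 = 41.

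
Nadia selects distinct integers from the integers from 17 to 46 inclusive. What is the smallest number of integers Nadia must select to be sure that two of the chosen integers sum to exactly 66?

18

A set avoiding the sum 66 can contain at most one of each pair {x, 66−x}, plus the 4 elements whose complement lies outside the range or equal to its own complement.
The integers 17, …, 33 (17 of them) are such a set: any two sum to at least 17+18 = 35 and at most 32+33 = 65 < 66.
By pigeonhole, any 18th integer completes one of the 13 pairs, so 18 choices force a sum of 66.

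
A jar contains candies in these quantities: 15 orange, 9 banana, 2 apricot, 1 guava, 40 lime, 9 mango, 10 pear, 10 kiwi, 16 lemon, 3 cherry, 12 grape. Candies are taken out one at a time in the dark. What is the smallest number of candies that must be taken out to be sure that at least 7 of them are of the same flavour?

55

An adversary could hand out at most 6 candies per flavour (apricot, guava, cherry run out sooner): 6 + 6 + 2 + 1 + 6 + 6 + 6 + 6 + 6 + 3 + 6 = 54 candies and still no flavour has 7.
One more candy lands in a flavour already at 6, so 55 draws are enough and 54 are not.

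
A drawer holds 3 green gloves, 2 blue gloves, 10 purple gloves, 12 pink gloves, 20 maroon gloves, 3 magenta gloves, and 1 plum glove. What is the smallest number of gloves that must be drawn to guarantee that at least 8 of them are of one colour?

31

By the pigeonhole principle, the 7 colours are the holes; the gloves drawn are the pigeons.
To avoid 8 of any one colour, the worst case takes at most 7 of each colour, or every glove of a colour that has fewer than 7.
That gives 3 + 2 + 7 + 7 + 7 + 3 + 1 = 30 gloves with no colour reaching 8.
The next glove forces some colour to 8, so 30 + 1 = 31.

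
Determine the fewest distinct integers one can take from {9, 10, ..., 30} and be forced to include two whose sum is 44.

15

Group the elements by complementary pair {x, 44−x}: {14,30}, {15,29}, {16,28}, …, giving 8 two-element pairs, the single value 22 (it cannot pair with itself since the integers are distinct), and 5 integers whose partner 44−x falls outside [9,30].
Treating each of those 14 groups as a pigeonhole, one can pick one integer per group — 14 integers — with no two summing to 44.
The 15th integer lands in an occupied pair, forcing a sum of 44.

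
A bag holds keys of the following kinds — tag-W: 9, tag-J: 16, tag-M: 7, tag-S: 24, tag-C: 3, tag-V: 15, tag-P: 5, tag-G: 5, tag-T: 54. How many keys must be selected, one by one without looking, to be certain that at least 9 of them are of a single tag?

61

An adversary could hand out at most 8 keys per tag (4 tags run out sooner): 8 + 8 + 7 + 8 + 3 + 8 + 5 + 5 + 8 = 60 keys and still no tag has 9.
By the pigeonhole principle, one more key lands in a tag already at 8, so 61 draws are enough and 60 are not.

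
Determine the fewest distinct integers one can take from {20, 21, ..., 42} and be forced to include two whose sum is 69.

A set avoiding the sum 69 can contain at most one of each pair {x, 69−x}, plus the 7 elements whose complement lies outside the range.
The integers 20, …, 34 (15 of them) are such a set: any two sum to at least 20+21 = 41 and at most 33+34 = 67 < 69.
Pigeonhole: any 16th integer completes one of the 8 pairs, so 16 choices force a sum of 69.

16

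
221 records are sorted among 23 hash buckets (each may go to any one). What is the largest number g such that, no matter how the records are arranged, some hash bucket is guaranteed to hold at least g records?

The 23 hash buckets are the holes and the 221 records are the pigeons.
If every hash bucket held at most 9 records, the total would be at most 23 × 9 = 207, which is less than 221.
So some hash bucket holds at least ⌈221/23⌉ = 10 records.

10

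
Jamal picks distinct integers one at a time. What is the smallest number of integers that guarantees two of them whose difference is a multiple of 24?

Integers whose pairwise differences are multiples of 24 are exactly those sharing a remainder mod 24. By the pigeonhole principle, the 24 residue classes mod 24 are the pigeonholes.
With 24 integers one could put 1 in each residue class and have no class reach 2.
The 25th integer pushes some class to 2, so 24·1 + 1 = 25.

25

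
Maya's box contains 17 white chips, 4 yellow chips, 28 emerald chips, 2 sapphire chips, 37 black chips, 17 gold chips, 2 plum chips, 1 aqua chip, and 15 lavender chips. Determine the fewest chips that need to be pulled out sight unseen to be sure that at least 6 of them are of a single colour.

An adversary could hand out at most 5 chips per colour (4 colours run out sooner): 5 + 4 + 5 + 2 + 5 + 5 + 2 + 1 + 5 = 34 chips and still no colour has 6.
Pigeonhole: one more chip lands in a colour already at 5, so 35 draws are enough and 34 are not.

35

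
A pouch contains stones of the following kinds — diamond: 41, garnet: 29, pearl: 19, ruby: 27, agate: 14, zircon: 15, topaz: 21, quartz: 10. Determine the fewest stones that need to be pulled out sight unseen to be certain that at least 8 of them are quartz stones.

In the worst case for collecting quartz stones, every non-quartz stone comes out first.
There are 41 + 29 + 19 + 27 + 14 + 15 + 21 = 166 non-quartz stones altogether.
After those, each further stone must be quartz, so 166 + 8 = 174 draws guarantee 8 quartz stones.

174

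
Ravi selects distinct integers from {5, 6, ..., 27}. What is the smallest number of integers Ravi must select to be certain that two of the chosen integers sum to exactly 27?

Two chosen integers sum to 27 exactly when both halves of some pair {x, 27−x} with 5 ≤ x ≤ 27−x ≤ 22 are chosen — 9 such pairs.
The remaining 5 elements (those with no distinct partner in range) can never complete a 27-sum, so the worst case takes all of them and one from each pair: 5 + 9 = 14.
The 15th integer has to be the second member of some pair, so 14 + 1 = 15.

15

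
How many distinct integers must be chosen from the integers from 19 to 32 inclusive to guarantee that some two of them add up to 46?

Two chosen integers sum to 46 exactly when both halves of some pair {x, 46−x} with 19 ≤ x ≤ 46−x ≤ 27 are chosen — 4 such pairs.
The remaining 6 elements (those with no distinct partner in range) can never complete a 46-sum, so the worst case takes all of them and one from each pair: 6 + 4 = 10.
By the pigeonhole principle, the 11th integer has to be the second member of some pair, so 10 + 1 = 11.

11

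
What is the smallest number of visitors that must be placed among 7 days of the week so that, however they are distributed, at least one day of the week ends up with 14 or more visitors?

92

With 91 visitors one could put exactly 13 in each of the 7 days of the week, and no day of the week would reach 14.
By the pigeonhole principle, one more visitor must land in a day of the week that already has 13, giving it 14.
So 7 × 13 + 1 = 92 visitors are required.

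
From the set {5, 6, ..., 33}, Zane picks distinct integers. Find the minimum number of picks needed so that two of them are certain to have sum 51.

Two chosen integers sum to 51 exactly when both halves of some pair {x, 51−x} with 18 ≤ x ≤ 51−x ≤ 33 are chosen — 8 such pairs.
The remaining 13 elements (those with no distinct partner in range) can never complete a 51-sum, so the worst case takes all of them and one from each pair: 13 + 8 = 21.
The 22nd integer has to be the second member of some pair, so 21 + 1 = 22.

22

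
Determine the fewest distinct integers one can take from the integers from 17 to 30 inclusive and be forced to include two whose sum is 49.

9

Group the elements by complementary pair {x, 49−x}: {19,30}, {20,29}, {21,28}, …, giving 6 two-element pairs and 2 integers whose partner 49−x falls outside [17,30].
Treating each of those 8 groups as a pigeonhole, one can pick one integer per group — 8 integers — with no two summing to 49.
The 9th integer lands in an occupied pair, forcing a sum of 49.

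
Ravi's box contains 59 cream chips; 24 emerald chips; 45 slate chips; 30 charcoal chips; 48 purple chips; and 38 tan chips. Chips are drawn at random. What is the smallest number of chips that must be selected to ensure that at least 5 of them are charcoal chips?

219

In the worst case for collecting charcoal chips, every non-charcoal chip comes out first.
There are 59 + 24 + 45 + 48 + 38 = 214 non-charcoal chips altogether.
After those, each further chip must be charcoal, so 214 + 5 = 219 draws guarantee 5 charcoal chips.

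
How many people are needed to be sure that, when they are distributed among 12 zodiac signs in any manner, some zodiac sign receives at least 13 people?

With 144 people one could put exactly 12 in each of the 12 zodiac signs, and no zodiac sign would reach 13.
Pigeonhole: one more person must land in a zodiac sign that already has 12, giving it 13.
So 12 × 12 + 1 = 145 people are required.

145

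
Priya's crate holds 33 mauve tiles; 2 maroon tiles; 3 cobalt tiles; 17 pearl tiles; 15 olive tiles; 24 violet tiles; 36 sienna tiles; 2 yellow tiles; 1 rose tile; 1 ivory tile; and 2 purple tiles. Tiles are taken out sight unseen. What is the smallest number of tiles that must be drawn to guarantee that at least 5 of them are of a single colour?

The 11 colours are the holes; the tiles drawn are the pigeons.
To avoid 5 of any one colour, the worst case takes at most 4 of each colour, or every tile of a colour that has fewer than 4.
That gives 4 + 2 + 3 + 4 + 4 + 4 + 4 + 2 + 1 + 1 + 2 = 31 tiles with no colour reaching 5.
The next tile forces some colour to 5, so 31 + 1 = 32.

32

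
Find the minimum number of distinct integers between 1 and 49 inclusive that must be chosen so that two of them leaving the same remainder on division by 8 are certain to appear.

9

By the pigeonhole principle, the 8 residue classes mod 8 are the pigeonholes.
With 8 integers one could put 1 in each residue class and have no class reach 2.
The 9th integer pushes some class to 2, so 8·1 + 1 = 9.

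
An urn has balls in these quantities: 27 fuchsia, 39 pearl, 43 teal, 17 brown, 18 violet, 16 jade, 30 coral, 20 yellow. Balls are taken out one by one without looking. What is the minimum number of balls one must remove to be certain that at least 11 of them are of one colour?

81

An adversary could hand out at most 10 balls per colour: 10 + 10 + 10 + 10 + 10 + 10 + 10 + 10 = 80 balls and still no colour has 11.
One more ball lands in a colour already at 10, so 81 draws are enough and 80 are not.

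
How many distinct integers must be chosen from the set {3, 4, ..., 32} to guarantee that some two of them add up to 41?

A set avoiding the sum 41 can contain at most one of each pair {x, 41−x}, plus the 6 elements whose complement lies outside the range.
The integers 3, …, 20 (18 of them) are such a set: any two sum to at least 3+4 = 7 and at most 19+20 = 39 < 41.
By pigeonhole, any 19th integer completes one of the 12 pairs, so 19 choices force a sum of 41.

19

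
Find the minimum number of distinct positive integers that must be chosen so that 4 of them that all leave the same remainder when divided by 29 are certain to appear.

88

Pigeonhole: the 29 residue classes mod 29 are the pigeonholes.
With 87 integers one could put 3 in each residue class and have no class reach 4.
The 88th integer pushes some class to 4, so 29·3 + 1 = 88.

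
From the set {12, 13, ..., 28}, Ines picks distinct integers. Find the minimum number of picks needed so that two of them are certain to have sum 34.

13

A set avoiding the sum 34 can contain at most one of each pair {x, 34−x}, plus the 7 elements whose complement lies outside the range or equal to its own complement.
The integers 17, …, 28 (12 of them) are such a set: any two sum to at least 17+18 = 35 > 34.
By pigeonhole, any 13th integer completes one of the 5 pairs, so 13 choices force a sum of 34.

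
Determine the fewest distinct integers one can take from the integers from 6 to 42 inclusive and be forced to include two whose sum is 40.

24

A set avoiding the sum 40 can contain at most one of each pair {x, 40−x}, plus the 9 elements whose complement lies outside the range or equal to its own complement.
The integers 20, …, 42 (23 of them) are such a set: any two sum to at least 20+21 = 41 > 40.
Pigeonhole: any 24th integer completes one of the 14 pairs, so 24 choices force a sum of 40.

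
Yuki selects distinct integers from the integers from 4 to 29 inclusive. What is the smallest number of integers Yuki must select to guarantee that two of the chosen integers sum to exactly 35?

15

Two chosen integers sum to 35 exactly when both halves of some pair {x, 35−x} with 6 ≤ x ≤ 35−x ≤ 29 are chosen — 12 such pairs.
The remaining 2 elements (those with no distinct partner in range) can never complete a 35-sum, so the worst case takes all of them and one from each pair: 2 + 12 = 14.
The 15th integer has to be the second member of some pair, so 14 + 1 = 15.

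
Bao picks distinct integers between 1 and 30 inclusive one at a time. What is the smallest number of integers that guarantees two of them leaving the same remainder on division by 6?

Pigeonhole: the 6 residue classes mod 6 are the pigeonholes.
With 6 integers one could put 1 in each residue class and have no class reach 2.
The 7th integer pushes some class to 2, so 6·1 + 1 = 7.

7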